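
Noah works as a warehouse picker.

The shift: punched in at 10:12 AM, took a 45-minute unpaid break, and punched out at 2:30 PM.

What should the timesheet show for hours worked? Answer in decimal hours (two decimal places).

3.55 hours

The shift: 10:12 AM–2:30 PM = 4 h 18 min; less 45 min break → 3 h 33 min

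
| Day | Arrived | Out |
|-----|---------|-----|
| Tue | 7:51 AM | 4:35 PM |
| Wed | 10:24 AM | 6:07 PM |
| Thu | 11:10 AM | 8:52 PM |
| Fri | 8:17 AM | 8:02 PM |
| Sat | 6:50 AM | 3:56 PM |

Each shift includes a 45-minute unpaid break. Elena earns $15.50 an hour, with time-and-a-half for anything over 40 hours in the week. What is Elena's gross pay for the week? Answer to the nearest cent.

Tue: 7:51 AM–4:35 PM = 8 h 44 min; less 45 min break → 7 h 59 min
Wed: 10:24 AM–6:07 PM = 7 h 43 min; less 45 min break → 6 h 58 min
Thu: 11:10 AM–8:52 PM = 9 h 42 min; less 45 min break → 8 h 57 min
Fri: 8:17 AM–8:02 PM = 11 h 45 min; less 45 min break → 11 h 0 min
Sat: 6:50 AM–3:56 PM = 9 h 6 min; less 45 min break → 8 h 21 min
Total worked: 43 h 15 min = 2595 min.
Regular 40 h 0 min = 2400 min at $15.50/h; overtime 3 h 15 min = 195 min at $23.25/h.
Pay = (2400 × $15.50 + 195 × $23.25) ÷ 60 = $695.56.

$695.56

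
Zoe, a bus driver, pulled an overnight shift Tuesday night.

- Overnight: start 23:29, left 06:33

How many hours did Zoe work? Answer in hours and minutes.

Overnight: 23:29 → midnight = 0 h 31 min; midnight → 06:33 = 6 h 33 min; span 7 h 4 min

7 h 4 min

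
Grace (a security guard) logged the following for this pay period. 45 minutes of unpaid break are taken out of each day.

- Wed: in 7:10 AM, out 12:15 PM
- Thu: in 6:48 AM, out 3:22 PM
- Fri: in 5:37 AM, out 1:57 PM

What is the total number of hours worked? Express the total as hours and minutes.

Wed: 7:10 AM–12:15 PM = 5 h 5 min; less 45 min break → 4 h 20 min
Thu: 6:48 AM–3:22 PM = 8 h 34 min; less 45 min break → 7 h 49 min
Fri: 5:37 AM–1:57 PM = 8 h 20 min; less 45 min break → 7 h 35 min
Total: 4 h 20 min + 7 h 49 min + 7 h 35 min = 19 h 44 min.

19 h 44 min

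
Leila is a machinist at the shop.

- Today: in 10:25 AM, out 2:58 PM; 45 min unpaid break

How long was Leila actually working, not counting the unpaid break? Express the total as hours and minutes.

Today: 10:25 AM–2:58 PM = 4 h 33 min; less 45 min break → 3 h 48 min

3 h 48 min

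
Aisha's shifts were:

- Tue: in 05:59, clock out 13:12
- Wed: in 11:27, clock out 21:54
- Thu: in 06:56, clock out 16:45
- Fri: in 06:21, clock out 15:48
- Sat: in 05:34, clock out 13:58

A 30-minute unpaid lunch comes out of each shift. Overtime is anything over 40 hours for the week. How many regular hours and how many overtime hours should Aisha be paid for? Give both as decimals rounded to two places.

Regular 40.00 hours, overtime 2.83 hours

Tue: 05:59–13:12 = 7 h 13 min; less 30 min break → 6 h 43 min
Wed: 11:27–21:54 = 10 h 27 min; less 30 min break → 9 h 57 min
Thu: 06:56–16:45 = 9 h 49 min; less 30 min break → 9 h 19 min
Fri: 06:21–15:48 = 9 h 27 min; less 30 min break → 8 h 57 min
Sat: 05:34–13:58 = 8 h 24 min; less 30 min break → 7 h 54 min
Total worked: 42 h 50 min = 42.83 h.
Threshold 40 h → overtime 2 h 50 min, regular 40 h 0 min.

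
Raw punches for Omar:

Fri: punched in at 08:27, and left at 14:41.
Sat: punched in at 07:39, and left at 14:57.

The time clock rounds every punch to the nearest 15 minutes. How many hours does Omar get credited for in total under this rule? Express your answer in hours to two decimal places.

Fri: in 08:27→08:30, out 14:41→14:45; 6 h 15 min
Sat: in 07:39→07:45, out 14:57→15:00; 7 h 15 min
Total credited: 13 h 30 min.

13.50 hours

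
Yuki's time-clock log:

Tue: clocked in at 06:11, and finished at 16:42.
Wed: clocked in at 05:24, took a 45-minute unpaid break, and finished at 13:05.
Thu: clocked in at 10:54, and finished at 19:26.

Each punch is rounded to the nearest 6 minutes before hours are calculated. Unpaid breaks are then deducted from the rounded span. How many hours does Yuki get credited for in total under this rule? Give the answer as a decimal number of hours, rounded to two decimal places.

Tue: in 06:11→06:12, out 16:42→16:42; 10 h 30 min
Wed: in 05:24→05:24, out 13:05→13:06; 7 h 42 min − 45 min = 6 h 57 min
Thu: in 10:54→10:54, out 19:26→19:24; 8 h 30 min
Total credited: 25 h 57 min.

25.95 hours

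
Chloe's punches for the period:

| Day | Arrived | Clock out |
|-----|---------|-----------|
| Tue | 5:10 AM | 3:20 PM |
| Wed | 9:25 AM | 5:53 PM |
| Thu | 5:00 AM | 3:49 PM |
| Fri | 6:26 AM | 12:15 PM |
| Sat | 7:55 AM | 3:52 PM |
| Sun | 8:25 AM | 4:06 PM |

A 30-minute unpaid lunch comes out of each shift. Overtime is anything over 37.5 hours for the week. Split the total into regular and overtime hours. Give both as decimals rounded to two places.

Regular 37.50 hours, overtime 10.40 hours

Tue: 5:10 AM–3:20 PM = 10 h 10 min; less 30 min break → 9 h 40 min
Wed: 9:25 AM–5:53 PM = 8 h 28 min; less 30 min break → 7 h 58 min
Thu: 5:00 AM–3:49 PM = 10 h 49 min; less 30 min break → 10 h 19 min
Fri: 6:26 AM–12:15 PM = 5 h 49 min; less 30 min break → 5 h 19 min
Sat: 7:55 AM–3:52 PM = 7 h 57 min; less 30 min break → 7 h 27 min
Sun: 8:25 AM–4:06 PM = 7 h 41 min; less 30 min break → 7 h 11 min
Total worked: 47 h 54 min = 47.90 h.
Threshold 37.5 h → overtime 10 h 24 min, regular 37 h 30 min.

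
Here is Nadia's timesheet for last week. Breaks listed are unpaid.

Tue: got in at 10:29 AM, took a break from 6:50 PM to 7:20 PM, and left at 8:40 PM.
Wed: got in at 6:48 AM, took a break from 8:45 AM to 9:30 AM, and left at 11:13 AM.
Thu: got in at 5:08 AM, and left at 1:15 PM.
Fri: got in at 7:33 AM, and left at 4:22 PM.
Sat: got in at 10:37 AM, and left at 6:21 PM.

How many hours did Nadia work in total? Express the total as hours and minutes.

38 h 1 min

Tue: 10:29 AM–8:40 PM = 10 h 11 min; less 30 min break → 9 h 41 min
Wed: 6:48 AM–11:13 AM = 4 h 25 min; less 45 min break → 3 h 40 min
Thu: 5:08 AM–1:15 PM = 8 h 7 min
Fri: 7:33 AM–4:22 PM = 8 h 49 min
Sat: 10:37 AM–6:21 PM = 7 h 44 min
Total: 9 h 41 min + 3 h 40 min + 8 h 7 min + 8 h 49 min + 7 h 44 min = 38 h 1 min.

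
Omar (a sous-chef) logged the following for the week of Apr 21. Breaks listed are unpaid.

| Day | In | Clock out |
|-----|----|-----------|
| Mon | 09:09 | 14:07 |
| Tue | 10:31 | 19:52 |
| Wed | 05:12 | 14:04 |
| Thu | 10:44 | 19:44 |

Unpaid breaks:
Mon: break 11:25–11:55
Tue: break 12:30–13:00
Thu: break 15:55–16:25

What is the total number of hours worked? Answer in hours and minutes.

Mon: 09:09–14:07 = 4 h 58 min; less 30 min break → 4 h 28 min
Tue: 10:31–19:52 = 9 h 21 min; less 30 min break → 8 h 51 min
Wed: 05:12–14:04 = 8 h 52 min
Thu: 10:44–19:44 = 9 h 0 min; less 30 min break → 8 h 30 min
Total: 4 h 28 min + 8 h 51 min + 8 h 52 min + 8 h 30 min = 30 h 41 min.

30 h 41 min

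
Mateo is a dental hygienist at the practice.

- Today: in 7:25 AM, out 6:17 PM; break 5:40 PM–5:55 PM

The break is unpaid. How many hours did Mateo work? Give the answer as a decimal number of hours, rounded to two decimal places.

Today: 7:25 AM–6:17 PM = 10 h 52 min; less 15 min break → 10 h 37 min

10.62 hours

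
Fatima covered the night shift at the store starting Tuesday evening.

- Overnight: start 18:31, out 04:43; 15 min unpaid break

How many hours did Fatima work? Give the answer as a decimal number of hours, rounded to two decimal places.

Overnight: 18:31 → midnight = 5 h 29 min; midnight → 04:43 = 4 h 43 min; span 10 h 12 min; less 15 min break → 9 h 57 min

9.95 hours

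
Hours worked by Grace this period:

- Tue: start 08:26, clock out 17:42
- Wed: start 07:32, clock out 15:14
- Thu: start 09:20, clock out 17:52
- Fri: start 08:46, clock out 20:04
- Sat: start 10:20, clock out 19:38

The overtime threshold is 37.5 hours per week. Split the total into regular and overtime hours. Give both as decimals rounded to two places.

Regular 37.50 hours, overtime 8.60 hours

Tue: 08:26–17:42 = 9 h 16 min
Wed: 07:32–15:14 = 7 h 42 min
Thu: 09:20–17:52 = 8 h 32 min
Fri: 08:46–20:04 = 11 h 18 min
Sat: 10:20–19:38 = 9 h 18 min
Total worked: 46 h 6 min = 46.10 h.
Threshold 37.5 h → overtime 8 h 36 min, regular 37 h 30 min.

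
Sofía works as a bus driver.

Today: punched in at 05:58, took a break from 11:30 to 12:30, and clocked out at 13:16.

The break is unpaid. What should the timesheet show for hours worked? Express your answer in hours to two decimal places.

Today: 05:58–13:16 = 7 h 18 min; less 60 min break → 6 h 18 min

6.30 hours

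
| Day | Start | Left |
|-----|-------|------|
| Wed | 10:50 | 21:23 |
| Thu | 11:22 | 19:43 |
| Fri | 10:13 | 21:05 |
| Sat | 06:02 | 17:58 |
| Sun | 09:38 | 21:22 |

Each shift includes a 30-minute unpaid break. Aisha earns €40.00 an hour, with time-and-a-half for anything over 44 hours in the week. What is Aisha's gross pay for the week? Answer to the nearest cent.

€2176.00

Wed: 10:50–21:23 = 10 h 33 min; less 30 min break → 10 h 3 min
Thu: 11:22–19:43 = 8 h 21 min; less 30 min break → 7 h 51 min
Fri: 10:13–21:05 = 10 h 52 min; less 30 min break → 10 h 22 min
Sat: 06:02–17:58 = 11 h 56 min; less 30 min break → 11 h 26 min
Sun: 09:38–21:22 = 11 h 44 min; less 30 min break → 11 h 14 min
Total worked: 50 h 56 min = 3056 min.
Regular 44 h 0 min = 2640 min at €40.00/h; overtime 6 h 56 min = 416 min at €60.00/h.
Pay = (2640 × €40.00 + 416 × €60.00) ÷ 60 = €2176.00.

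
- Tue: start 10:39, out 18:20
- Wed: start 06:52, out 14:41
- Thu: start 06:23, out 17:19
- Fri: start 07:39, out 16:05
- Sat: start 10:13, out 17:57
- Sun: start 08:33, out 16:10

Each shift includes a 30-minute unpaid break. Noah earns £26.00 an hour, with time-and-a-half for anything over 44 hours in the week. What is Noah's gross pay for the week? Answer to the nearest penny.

£1269.45

Tue: 10:39–18:20 = 7 h 41 min; less 30 min break → 7 h 11 min
Wed: 06:52–14:41 = 7 h 49 min; less 30 min break → 7 h 19 min
Thu: 06:23–17:19 = 10 h 56 min; less 30 min break → 10 h 26 min
Fri: 07:39–16:05 = 8 h 26 min; less 30 min break → 7 h 56 min
Sat: 10:13–17:57 = 7 h 44 min; less 30 min break → 7 h 14 min
Sun: 08:33–16:10 = 7 h 37 min; less 30 min break → 7 h 7 min
Total worked: 47 h 13 min = 2833 min.
Regular 44 h 0 min = 2640 min at £26.00/h; overtime 3 h 13 min = 193 min at £39.00/h.
Pay = (2640 × £26.00 + 193 × £39.00) ÷ 60 = £1269.45.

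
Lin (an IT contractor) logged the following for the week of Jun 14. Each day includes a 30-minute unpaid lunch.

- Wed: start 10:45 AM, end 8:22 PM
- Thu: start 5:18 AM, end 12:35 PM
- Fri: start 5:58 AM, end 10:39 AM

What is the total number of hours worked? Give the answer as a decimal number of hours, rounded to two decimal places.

20.08 hours

Wed: 10:45 AM–8:22 PM = 9 h 37 min; less 30 min break → 9 h 7 min
Thu: 5:18 AM–12:35 PM = 7 h 17 min; less 30 min break → 6 h 47 min
Fri: 5:58 AM–10:39 AM = 4 h 41 min; less 30 min break → 4 h 11 min
Total: 9 h 7 min + 6 h 47 min + 4 h 11 min = 20 h 5 min.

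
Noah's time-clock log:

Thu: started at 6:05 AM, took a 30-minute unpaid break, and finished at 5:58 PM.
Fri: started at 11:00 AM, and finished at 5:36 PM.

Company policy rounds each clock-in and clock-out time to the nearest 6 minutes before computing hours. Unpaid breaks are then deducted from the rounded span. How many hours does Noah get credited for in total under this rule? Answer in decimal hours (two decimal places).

18.00 hours

Thu: in 6:05 AM→6:06 AM, out 5:58 PM→6:00 PM; 11 h 54 min − 30 min = 11 h 24 min
Fri: in 11:00 AM→11:00 AM, out 5:36 PM→5:36 PM; 6 h 36 min
Total credited: 18 h 0 min.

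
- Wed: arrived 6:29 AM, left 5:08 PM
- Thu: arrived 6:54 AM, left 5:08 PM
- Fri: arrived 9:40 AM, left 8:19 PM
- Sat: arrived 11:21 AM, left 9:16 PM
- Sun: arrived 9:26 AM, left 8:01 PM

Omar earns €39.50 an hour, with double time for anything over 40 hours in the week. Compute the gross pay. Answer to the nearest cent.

€2530.63

Wed: 6:29 AM–5:08 PM = 10 h 39 min
Thu: 6:54 AM–5:08 PM = 10 h 14 min
Fri: 9:40 AM–8:19 PM = 10 h 39 min
Sat: 11:21 AM–9:16 PM = 9 h 55 min
Sun: 9:26 AM–8:01 PM = 10 h 35 min
Total worked: 52 h 2 min = 3122 min.
Regular 40 h 0 min = 2400 min at €39.50/h; overtime 12 h 2 min = 722 min at €79.00/h.
Pay = (2400 × €39.50 + 722 × €79.00) ÷ 60 = €2530.63.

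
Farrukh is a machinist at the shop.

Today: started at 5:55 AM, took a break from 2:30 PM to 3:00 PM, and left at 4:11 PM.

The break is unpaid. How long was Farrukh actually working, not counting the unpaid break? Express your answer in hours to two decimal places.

9.77 hours

Today: 5:55 AM–4:11 PM = 10 h 16 min; less 30 min break → 9 h 46 min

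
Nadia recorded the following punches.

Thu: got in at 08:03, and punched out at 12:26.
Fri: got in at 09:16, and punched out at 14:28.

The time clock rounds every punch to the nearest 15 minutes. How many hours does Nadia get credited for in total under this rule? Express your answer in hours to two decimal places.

9.75 hours

Thu: in 08:03→08:00, out 12:26→12:30; 4 h 30 min
Fri: in 09:16→09:15, out 14:28→14:30; 5 h 15 min
Total credited: 9 h 45 min.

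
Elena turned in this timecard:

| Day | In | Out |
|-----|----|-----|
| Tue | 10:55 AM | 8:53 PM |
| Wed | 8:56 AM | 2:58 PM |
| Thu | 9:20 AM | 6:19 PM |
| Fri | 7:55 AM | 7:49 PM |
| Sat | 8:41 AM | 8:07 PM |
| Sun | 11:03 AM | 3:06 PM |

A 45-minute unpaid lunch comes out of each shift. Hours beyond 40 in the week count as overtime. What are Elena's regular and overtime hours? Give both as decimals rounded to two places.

Tue: 10:55 AM–8:53 PM = 9 h 58 min; less 45 min break → 9 h 13 min
Wed: 8:56 AM–2:58 PM = 6 h 2 min; less 45 min break → 5 h 17 min
Thu: 9:20 AM–6:19 PM = 8 h 59 min; less 45 min break → 8 h 14 min
Fri: 7:55 AM–7:49 PM = 11 h 54 min; less 45 min break → 11 h 9 min
Sat: 8:41 AM–8:07 PM = 11 h 26 min; less 45 min break → 10 h 41 min
Sun: 11:03 AM–3:06 PM = 4 h 3 min; less 45 min break → 3 h 18 min
Total worked: 47 h 52 min = 47.87 h.
Threshold 40 h → overtime 7 h 52 min, regular 40 h 0 min.

Regular 40.00 hours, overtime 7.87 hours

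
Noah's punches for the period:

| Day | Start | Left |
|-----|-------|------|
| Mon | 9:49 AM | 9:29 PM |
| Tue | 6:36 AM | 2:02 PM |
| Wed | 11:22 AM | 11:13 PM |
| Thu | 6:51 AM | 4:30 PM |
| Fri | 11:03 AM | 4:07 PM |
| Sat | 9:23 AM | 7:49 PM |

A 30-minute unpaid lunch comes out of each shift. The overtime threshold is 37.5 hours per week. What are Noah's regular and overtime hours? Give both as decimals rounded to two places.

Mon: 9:49 AM–9:29 PM = 11 h 40 min; less 30 min break → 11 h 10 min
Tue: 6:36 AM–2:02 PM = 7 h 26 min; less 30 min break → 6 h 56 min
Wed: 11:22 AM–11:13 PM = 11 h 51 min; less 30 min break → 11 h 21 min
Thu: 6:51 AM–4:30 PM = 9 h 39 min; less 30 min break → 9 h 9 min
Fri: 11:03 AM–4:07 PM = 5 h 4 min; less 30 min break → 4 h 34 min
Sat: 9:23 AM–7:49 PM = 10 h 26 min; less 30 min break → 9 h 56 min
Total worked: 53 h 6 min = 53.10 h.
Threshold 37.5 h → overtime 15 h 36 min, regular 37 h 30 min.

Regular 37.50 hours, overtime 15.60 hours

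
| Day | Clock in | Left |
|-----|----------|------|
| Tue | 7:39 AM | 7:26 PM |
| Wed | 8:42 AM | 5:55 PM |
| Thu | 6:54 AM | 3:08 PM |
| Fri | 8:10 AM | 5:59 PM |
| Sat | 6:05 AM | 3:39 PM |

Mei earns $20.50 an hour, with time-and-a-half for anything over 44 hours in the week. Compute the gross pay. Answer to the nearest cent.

Tue: 7:39 AM–7:26 PM = 11 h 47 min
Wed: 8:42 AM–5:55 PM = 9 h 13 min
Thu: 6:54 AM–3:08 PM = 8 h 14 min
Fri: 8:10 AM–5:59 PM = 9 h 49 min
Sat: 6:05 AM–3:39 PM = 9 h 34 min
Total worked: 48 h 37 min = 2917 min.
Regular 44 h 0 min = 2640 min at $20.50/h; overtime 4 h 37 min = 277 min at $30.75/h.
Pay = (2640 × $20.50 + 277 × $30.75) ÷ 60 = $1043.96.

$1043.96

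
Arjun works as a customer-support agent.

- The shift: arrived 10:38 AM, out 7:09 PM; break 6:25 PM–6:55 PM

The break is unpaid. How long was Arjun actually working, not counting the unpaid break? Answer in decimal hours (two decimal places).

The shift: 10:38 AM–7:09 PM = 8 h 31 min; less 30 min break → 8 h 1 min

8.02 hours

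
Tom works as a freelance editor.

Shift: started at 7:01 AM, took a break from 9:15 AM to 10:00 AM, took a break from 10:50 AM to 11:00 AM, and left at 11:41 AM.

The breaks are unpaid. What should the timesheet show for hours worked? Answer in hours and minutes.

3 h 45 min

Shift: 7:01 AM–11:41 AM = 4 h 40 min; less 55 min break → 3 h 45 min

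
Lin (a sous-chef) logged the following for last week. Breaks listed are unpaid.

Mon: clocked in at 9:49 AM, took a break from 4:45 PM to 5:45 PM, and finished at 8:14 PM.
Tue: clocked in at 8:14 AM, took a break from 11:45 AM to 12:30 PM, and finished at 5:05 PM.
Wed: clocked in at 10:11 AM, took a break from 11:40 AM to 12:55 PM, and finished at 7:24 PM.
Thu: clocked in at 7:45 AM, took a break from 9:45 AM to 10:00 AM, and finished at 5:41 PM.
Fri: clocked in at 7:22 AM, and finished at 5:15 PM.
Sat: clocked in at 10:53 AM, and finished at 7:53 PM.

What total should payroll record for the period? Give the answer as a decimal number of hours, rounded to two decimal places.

54.05 hours

Mon: 9:49 AM–8:14 PM = 10 h 25 min; less 60 min break → 9 h 25 min
Tue: 8:14 AM–5:05 PM = 8 h 51 min; less 45 min break → 8 h 6 min
Wed: 10:11 AM–7:24 PM = 9 h 13 min; less 75 min break → 7 h 58 min
Thu: 7:45 AM–5:41 PM = 9 h 56 min; less 15 min break → 9 h 41 min
Fri: 7:22 AM–5:15 PM = 9 h 53 min
Sat: 10:53 AM–7:53 PM = 9 h 0 min
Total: 9 h 25 min + 8 h 6 min + 7 h 58 min + 9 h 41 min + 9 h 53 min + 9 h 0 min = 54 h 3 min.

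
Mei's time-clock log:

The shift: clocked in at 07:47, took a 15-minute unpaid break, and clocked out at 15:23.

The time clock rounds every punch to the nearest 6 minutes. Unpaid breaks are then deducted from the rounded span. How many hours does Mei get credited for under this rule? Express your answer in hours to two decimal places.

7.35 hours

The shift: in 07:47→07:48, out 15:23→15:24; 7 h 36 min − 15 min = 7 h 21 min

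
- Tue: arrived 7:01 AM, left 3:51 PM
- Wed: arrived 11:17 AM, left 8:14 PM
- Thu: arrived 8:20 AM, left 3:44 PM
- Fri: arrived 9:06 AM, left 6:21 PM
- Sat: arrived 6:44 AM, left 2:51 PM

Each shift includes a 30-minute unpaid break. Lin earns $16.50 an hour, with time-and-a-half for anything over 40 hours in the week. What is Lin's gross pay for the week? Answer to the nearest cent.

$661.24

Tue: 7:01 AM–3:51 PM = 8 h 50 min; less 30 min break → 8 h 20 min
Wed: 11:17 AM–8:14 PM = 8 h 57 min; less 30 min break → 8 h 27 min
Thu: 8:20 AM–3:44 PM = 7 h 24 min; less 30 min break → 6 h 54 min
Fri: 9:06 AM–6:21 PM = 9 h 15 min; less 30 min break → 8 h 45 min
Sat: 6:44 AM–2:51 PM = 8 h 7 min; less 30 min break → 7 h 37 min
Total worked: 40 h 3 min = 2403 min.
Regular 40 h 0 min = 2400 min at $16.50/h; overtime 0 h 3 min = 3 min at $24.75/h.
Pay = (2400 × $16.50 + 3 × $24.75) ÷ 60 = $661.24.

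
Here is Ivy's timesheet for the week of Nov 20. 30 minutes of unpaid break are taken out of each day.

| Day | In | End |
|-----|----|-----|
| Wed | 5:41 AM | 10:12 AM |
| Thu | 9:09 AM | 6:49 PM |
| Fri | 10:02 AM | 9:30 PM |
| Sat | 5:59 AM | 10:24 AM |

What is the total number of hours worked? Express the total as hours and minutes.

28 h 4 min

Wed: 5:41 AM–10:12 AM = 4 h 31 min; less 30 min break → 4 h 1 min
Thu: 9:09 AM–6:49 PM = 9 h 40 min; less 30 min break → 9 h 10 min
Fri: 10:02 AM–9:30 PM = 11 h 28 min; less 30 min break → 10 h 58 min
Sat: 5:59 AM–10:24 AM = 4 h 25 min; less 30 min break → 3 h 55 min
Total: 4 h 1 min + 9 h 10 min + 10 h 58 min + 3 h 55 min = 28 h 4 min.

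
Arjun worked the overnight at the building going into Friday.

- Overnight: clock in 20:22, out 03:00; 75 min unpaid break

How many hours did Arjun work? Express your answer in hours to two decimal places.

Overnight: 20:22 → midnight = 3 h 38 min; midnight → 03:00 = 3 h 0 min; span 6 h 38 min; less 75 min break → 5 h 23 min

5.38 hours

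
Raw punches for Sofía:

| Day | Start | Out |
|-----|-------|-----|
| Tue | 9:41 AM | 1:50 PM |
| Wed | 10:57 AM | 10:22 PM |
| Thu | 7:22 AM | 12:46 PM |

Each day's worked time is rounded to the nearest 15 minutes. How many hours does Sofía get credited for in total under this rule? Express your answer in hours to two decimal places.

Tue: 9:41 AM–1:50 PM = 4 h 9 min → rounds to 4 h 15 min
Wed: 10:57 AM–10:22 PM = 11 h 25 min → rounds to 11 h 30 min
Thu: 7:22 AM–12:46 PM = 5 h 24 min → rounds to 5 h 30 min
Total credited: 21 h 15 min.

21.25 hours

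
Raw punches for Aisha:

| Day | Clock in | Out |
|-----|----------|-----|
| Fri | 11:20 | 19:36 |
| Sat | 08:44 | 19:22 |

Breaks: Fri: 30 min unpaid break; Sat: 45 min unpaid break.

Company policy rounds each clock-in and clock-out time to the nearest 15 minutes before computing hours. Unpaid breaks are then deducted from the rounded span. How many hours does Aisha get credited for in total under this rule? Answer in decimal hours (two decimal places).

Fri: in 11:20→11:15, out 19:36→19:30; 8 h 15 min − 30 min = 7 h 45 min
Sat: in 08:44→08:45, out 19:22→19:15; 10 h 30 min − 45 min = 9 h 45 min
Total credited: 17 h 30 min.

17.50 hours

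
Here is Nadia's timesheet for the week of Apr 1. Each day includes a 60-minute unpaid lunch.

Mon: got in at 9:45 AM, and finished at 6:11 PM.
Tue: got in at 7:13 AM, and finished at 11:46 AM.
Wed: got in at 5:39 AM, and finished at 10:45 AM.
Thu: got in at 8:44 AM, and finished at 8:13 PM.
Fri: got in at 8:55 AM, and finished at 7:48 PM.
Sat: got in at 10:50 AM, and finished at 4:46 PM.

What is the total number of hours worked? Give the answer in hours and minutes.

40 h 23 min

Mon: 9:45 AM–6:11 PM = 8 h 26 min; less 60 min break → 7 h 26 min
Tue: 7:13 AM–11:46 AM = 4 h 33 min; less 60 min break → 3 h 33 min
Wed: 5:39 AM–10:45 AM = 5 h 6 min; less 60 min break → 4 h 6 min
Thu: 8:44 AM–8:13 PM = 11 h 29 min; less 60 min break → 10 h 29 min
Fri: 8:55 AM–7:48 PM = 10 h 53 min; less 60 min break → 9 h 53 min
Sat: 10:50 AM–4:46 PM = 5 h 56 min; less 60 min break → 4 h 56 min
Total: 7 h 26 min + 3 h 33 min + 4 h 6 min + 10 h 29 min + 9 h 53 min + 4 h 56 min = 40 h 23 min.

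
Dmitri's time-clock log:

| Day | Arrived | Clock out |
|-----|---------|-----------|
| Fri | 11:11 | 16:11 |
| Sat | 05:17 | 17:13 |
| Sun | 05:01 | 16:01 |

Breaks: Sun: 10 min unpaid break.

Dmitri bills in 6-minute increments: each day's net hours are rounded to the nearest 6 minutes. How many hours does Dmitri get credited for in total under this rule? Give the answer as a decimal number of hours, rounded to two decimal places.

Fri: 11:11–16:11 = 5 h 0 min → rounds to 5 h 0 min
Sat: 05:17–17:13 = 11 h 56 min → rounds to 11 h 54 min
Sun: 05:01–16:01 = 11 h 0 min − 10 min = 10 h 50 min → rounds to 10 h 48 min
Total credited: 27 h 42 min.

27.70 hours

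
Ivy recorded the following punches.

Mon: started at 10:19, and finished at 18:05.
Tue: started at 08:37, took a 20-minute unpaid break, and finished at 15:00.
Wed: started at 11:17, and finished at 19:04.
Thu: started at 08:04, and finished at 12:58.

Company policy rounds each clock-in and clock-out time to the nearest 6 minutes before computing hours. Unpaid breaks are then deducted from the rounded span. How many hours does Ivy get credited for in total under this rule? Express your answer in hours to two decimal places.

26.57 hours

Mon: in 10:19→10:18, out 18:05→18:06; 7 h 48 min
Tue: in 08:37→08:36, out 15:00→15:00; 6 h 24 min − 20 min = 6 h 4 min
Wed: in 11:17→11:18, out 19:04→19:06; 7 h 48 min
Thu: in 08:04→08:06, out 12:58→13:00; 4 h 54 min
Total credited: 26 h 34 min.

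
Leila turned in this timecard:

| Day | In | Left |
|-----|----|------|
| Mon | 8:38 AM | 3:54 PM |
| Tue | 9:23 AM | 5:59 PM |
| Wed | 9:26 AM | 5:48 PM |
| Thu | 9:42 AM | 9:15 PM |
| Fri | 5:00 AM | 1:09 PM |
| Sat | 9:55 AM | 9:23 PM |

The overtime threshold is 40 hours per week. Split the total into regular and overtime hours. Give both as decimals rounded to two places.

Mon: 8:38 AM–3:54 PM = 7 h 16 min
Tue: 9:23 AM–5:59 PM = 8 h 36 min
Wed: 9:26 AM–5:48 PM = 8 h 22 min
Thu: 9:42 AM–9:15 PM = 11 h 33 min
Fri: 5:00 AM–1:09 PM = 8 h 9 min
Sat: 9:55 AM–9:23 PM = 11 h 28 min
Total worked: 55 h 24 min = 55.40 h.
Threshold 40 h → overtime 15 h 24 min, regular 40 h 0 min.

Regular 40.00 hours, overtime 15.40 hours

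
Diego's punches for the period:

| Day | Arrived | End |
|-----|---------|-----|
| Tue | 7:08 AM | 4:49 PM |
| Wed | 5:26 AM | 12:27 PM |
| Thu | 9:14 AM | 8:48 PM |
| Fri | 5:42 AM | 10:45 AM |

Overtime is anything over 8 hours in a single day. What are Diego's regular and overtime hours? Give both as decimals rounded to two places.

Tue: 7:08 AM–4:49 PM = 9 h 41 min
Wed: 5:26 AM–12:27 PM = 7 h 1 min
Thu: 9:14 AM–8:48 PM = 11 h 34 min
Fri: 5:42 AM–10:45 AM = 5 h 3 min
Tue reg 8 h 0 min / OT 1 h 41 min; Wed reg 7 h 1 min / OT 0 h 0 min; Thu reg 8 h 0 min / OT 3 h 34 min; Fri reg 5 h 3 min / OT 0 h 0 min.
Totals: regular 28 h 4 min, overtime 5 h 15 min.

Regular 28.07 hours, overtime 5.25 hours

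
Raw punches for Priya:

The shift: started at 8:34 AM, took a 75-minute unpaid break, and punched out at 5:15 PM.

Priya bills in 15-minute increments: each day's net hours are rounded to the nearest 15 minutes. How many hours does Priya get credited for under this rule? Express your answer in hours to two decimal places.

7.50 hours

The shift: 8:34 AM–5:15 PM = 8 h 41 min − 75 min = 7 h 26 min → rounds to 7 h 30 min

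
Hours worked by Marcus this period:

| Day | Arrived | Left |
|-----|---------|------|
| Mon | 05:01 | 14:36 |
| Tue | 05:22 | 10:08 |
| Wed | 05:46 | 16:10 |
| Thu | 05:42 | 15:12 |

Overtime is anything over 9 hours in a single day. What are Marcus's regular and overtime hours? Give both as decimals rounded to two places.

Regular 31.77 hours, overtime 2.48 hours

Mon: 05:01–14:36 = 9 h 35 min
Tue: 05:22–10:08 = 4 h 46 min
Wed: 05:46–16:10 = 10 h 24 min
Thu: 05:42–15:12 = 9 h 30 min
Mon reg 9 h 0 min / OT 0 h 35 min; Tue reg 4 h 46 min / OT 0 h 0 min; Wed reg 9 h 0 min / OT 1 h 24 min; Thu reg 9 h 0 min / OT 0 h 30 min.
Totals: regular 31 h 46 min, overtime 2 h 29 min.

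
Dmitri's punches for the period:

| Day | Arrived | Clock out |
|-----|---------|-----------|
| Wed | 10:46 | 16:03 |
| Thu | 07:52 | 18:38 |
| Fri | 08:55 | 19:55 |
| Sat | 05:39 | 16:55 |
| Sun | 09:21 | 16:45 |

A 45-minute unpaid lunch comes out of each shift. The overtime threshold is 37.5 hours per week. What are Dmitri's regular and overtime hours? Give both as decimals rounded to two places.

Regular 37.50 hours, overtime 4.47 hours

Wed: 10:46–16:03 = 5 h 17 min; less 45 min break → 4 h 32 min
Thu: 07:52–18:38 = 10 h 46 min; less 45 min break → 10 h 1 min
Fri: 08:55–19:55 = 11 h 0 min; less 45 min break → 10 h 15 min
Sat: 05:39–16:55 = 11 h 16 min; less 45 min break → 10 h 31 min
Sun: 09:21–16:45 = 7 h 24 min; less 45 min break → 6 h 39 min
Total worked: 41 h 58 min = 41.97 h.
Threshold 37.5 h → overtime 4 h 28 min, regular 37 h 30 min.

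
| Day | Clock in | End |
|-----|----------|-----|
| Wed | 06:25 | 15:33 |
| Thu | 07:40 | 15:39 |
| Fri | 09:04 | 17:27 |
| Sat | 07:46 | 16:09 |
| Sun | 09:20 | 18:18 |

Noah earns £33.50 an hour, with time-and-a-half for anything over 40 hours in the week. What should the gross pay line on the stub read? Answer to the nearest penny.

£1483.21

Wed: 06:25–15:33 = 9 h 8 min
Thu: 07:40–15:39 = 7 h 59 min
Fri: 09:04–17:27 = 8 h 23 min
Sat: 07:46–16:09 = 8 h 23 min
Sun: 09:20–18:18 = 8 h 58 min
Total worked: 42 h 51 min = 2571 min.
Regular 40 h 0 min = 2400 min at £33.50/h; overtime 2 h 51 min = 171 min at £50.25/h.
Pay = (2400 × £33.50 + 171 × £50.25) ÷ 60 = £1483.21.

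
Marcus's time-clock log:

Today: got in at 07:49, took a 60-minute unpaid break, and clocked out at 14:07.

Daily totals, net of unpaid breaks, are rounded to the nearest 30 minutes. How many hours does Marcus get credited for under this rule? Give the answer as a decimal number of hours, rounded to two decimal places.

Today: 07:49–14:07 = 6 h 18 min − 60 min = 5 h 18 min → rounds to 5 h 30 min

5.50 hours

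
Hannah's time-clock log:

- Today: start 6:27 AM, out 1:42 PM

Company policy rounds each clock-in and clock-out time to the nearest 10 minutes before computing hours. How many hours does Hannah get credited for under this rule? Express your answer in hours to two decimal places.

7.17 hours

Today: in 6:27 AM→6:30 AM, out 1:42 PM→1:40 PM; 7 h 10 min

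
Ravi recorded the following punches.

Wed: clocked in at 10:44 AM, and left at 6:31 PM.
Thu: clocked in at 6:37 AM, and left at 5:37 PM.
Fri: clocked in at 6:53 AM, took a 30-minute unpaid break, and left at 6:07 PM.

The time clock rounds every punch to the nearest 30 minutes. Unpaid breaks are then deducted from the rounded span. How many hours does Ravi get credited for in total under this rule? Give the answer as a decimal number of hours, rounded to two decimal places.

Wed: in 10:44 AM→10:30 AM, out 6:31 PM→6:30 PM; 8 h 0 min
Thu: in 6:37 AM→6:30 AM, out 5:37 PM→5:30 PM; 11 h 0 min
Fri: in 6:53 AM→7:00 AM, out 6:07 PM→6:00 PM; 11 h 0 min − 30 min = 10 h 30 min
Total credited: 29 h 30 min.

29.50 hours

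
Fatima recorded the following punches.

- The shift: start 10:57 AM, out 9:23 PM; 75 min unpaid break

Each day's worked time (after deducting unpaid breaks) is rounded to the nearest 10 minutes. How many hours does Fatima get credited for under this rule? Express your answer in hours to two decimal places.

The shift: 10:57 AM–9:23 PM = 10 h 26 min − 75 min = 9 h 11 min → rounds to 9 h 10 min

9.17 hours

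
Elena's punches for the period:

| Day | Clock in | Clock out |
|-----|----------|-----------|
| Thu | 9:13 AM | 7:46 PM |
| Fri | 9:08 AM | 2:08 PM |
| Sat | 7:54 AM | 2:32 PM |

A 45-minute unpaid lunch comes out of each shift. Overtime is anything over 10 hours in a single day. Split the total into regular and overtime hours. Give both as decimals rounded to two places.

Thu: 9:13 AM–7:46 PM = 10 h 33 min; less 45 min break → 9 h 48 min
Fri: 9:08 AM–2:08 PM = 5 h 0 min; less 45 min break → 4 h 15 min
Sat: 7:54 AM–2:32 PM = 6 h 38 min; less 45 min break → 5 h 53 min
Thu reg 9 h 48 min / OT 0 h 0 min; Fri reg 4 h 15 min / OT 0 h 0 min; Sat reg 5 h 53 min / OT 0 h 0 min.
Totals: regular 19 h 56 min, overtime 0 h 0 min.

Regular 19.93 hours, overtime 0.00 hours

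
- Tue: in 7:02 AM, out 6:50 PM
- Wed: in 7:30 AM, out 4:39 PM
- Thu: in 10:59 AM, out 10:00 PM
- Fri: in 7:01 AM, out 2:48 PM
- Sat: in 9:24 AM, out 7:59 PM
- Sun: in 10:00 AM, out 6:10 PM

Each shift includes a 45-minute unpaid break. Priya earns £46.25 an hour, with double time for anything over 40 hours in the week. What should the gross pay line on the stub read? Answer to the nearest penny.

Tue: 7:02 AM–6:50 PM = 11 h 48 min; less 45 min break → 11 h 3 min
Wed: 7:30 AM–4:39 PM = 9 h 9 min; less 45 min break → 8 h 24 min
Thu: 10:59 AM–10:00 PM = 11 h 1 min; less 45 min break → 10 h 16 min
Fri: 7:01 AM–2:48 PM = 7 h 47 min; less 45 min break → 7 h 2 min
Sat: 9:24 AM–7:59 PM = 10 h 35 min; less 45 min break → 9 h 50 min
Sun: 10:00 AM–6:10 PM = 8 h 10 min; less 45 min break → 7 h 25 min
Total worked: 54 h 0 min = 3240 min.
Regular 40 h 0 min = 2400 min at £46.25/h; overtime 14 h 0 min = 840 min at £92.50/h.
Pay = (2400 × £46.25 + 840 × £92.50) ÷ 60 = £3145.00.

£3145.00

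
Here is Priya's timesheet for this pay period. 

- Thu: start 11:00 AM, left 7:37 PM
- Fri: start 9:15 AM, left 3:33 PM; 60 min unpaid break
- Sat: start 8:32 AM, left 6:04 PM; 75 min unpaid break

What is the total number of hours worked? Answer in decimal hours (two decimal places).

Thu: 11:00 AM–7:37 PM = 8 h 37 min
Fri: 9:15 AM–3:33 PM = 6 h 18 min; less 60 min break → 5 h 18 min
Sat: 8:32 AM–6:04 PM = 9 h 32 min; less 75 min break → 8 h 17 min
Total: 8 h 37 min + 5 h 18 min + 8 h 17 min = 22 h 12 min.

22.20 hours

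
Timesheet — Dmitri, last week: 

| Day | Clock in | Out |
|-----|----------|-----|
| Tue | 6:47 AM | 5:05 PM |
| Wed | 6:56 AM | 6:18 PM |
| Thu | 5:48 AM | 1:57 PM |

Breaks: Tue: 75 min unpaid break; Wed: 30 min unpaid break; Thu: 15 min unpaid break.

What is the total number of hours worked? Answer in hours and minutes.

Tue: 6:47 AM–5:05 PM = 10 h 18 min; less 75 min break → 9 h 3 min
Wed: 6:56 AM–6:18 PM = 11 h 22 min; less 30 min break → 10 h 52 min
Thu: 5:48 AM–1:57 PM = 8 h 9 min; less 15 min break → 7 h 54 min
Total: 9 h 3 min + 10 h 52 min + 7 h 54 min = 27 h 49 min.

27 h 49 min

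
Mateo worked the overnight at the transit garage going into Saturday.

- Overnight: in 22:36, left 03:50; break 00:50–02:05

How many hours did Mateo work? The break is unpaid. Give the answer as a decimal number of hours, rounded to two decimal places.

3.98 hours

Overnight: 22:36 → midnight = 1 h 24 min; midnight → 03:50 = 3 h 50 min; span 5 h 14 min; less 75 min break → 3 h 59 min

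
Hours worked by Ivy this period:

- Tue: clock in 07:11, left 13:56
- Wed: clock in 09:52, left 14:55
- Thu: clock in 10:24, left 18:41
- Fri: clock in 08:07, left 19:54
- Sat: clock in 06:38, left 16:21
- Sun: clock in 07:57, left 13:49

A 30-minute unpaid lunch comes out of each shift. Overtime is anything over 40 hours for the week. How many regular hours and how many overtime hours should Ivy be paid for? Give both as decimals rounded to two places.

Regular 40.00 hours, overtime 4.45 hours

Tue: 07:11–13:56 = 6 h 45 min; less 30 min break → 6 h 15 min
Wed: 09:52–14:55 = 5 h 3 min; less 30 min break → 4 h 33 min
Thu: 10:24–18:41 = 8 h 17 min; less 30 min break → 7 h 47 min
Fri: 08:07–19:54 = 11 h 47 min; less 30 min break → 11 h 17 min
Sat: 06:38–16:21 = 9 h 43 min; less 30 min break → 9 h 13 min
Sun: 07:57–13:49 = 5 h 52 min; less 30 min break → 5 h 22 min
Total worked: 44 h 27 min = 44.45 h.
Threshold 40 h → overtime 4 h 27 min, regular 40 h 0 min.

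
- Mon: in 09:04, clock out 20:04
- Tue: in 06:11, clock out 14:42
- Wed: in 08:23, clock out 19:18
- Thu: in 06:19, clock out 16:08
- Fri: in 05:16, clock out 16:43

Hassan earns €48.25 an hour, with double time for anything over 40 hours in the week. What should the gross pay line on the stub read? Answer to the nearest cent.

Mon: 09:04–20:04 = 11 h 0 min
Tue: 06:11–14:42 = 8 h 31 min
Wed: 08:23–19:18 = 10 h 55 min
Thu: 06:19–16:08 = 9 h 49 min
Fri: 05:16–16:43 = 11 h 27 min
Total worked: 51 h 42 min = 3102 min.
Regular 40 h 0 min = 2400 min at €48.25/h; overtime 11 h 42 min = 702 min at €96.50/h.
Pay = (2400 × €48.25 + 702 × €96.50) ÷ 60 = €3059.05.

€3059.05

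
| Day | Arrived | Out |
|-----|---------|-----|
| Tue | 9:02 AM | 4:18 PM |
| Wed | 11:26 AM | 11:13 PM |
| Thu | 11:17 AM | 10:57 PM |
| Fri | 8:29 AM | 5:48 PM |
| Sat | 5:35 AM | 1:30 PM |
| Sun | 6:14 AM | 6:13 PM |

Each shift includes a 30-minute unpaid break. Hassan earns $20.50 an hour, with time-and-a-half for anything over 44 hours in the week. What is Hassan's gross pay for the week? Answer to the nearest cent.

Tue: 9:02 AM–4:18 PM = 7 h 16 min; less 30 min break → 6 h 46 min
Wed: 11:26 AM–11:13 PM = 11 h 47 min; less 30 min break → 11 h 17 min
Thu: 11:17 AM–10:57 PM = 11 h 40 min; less 30 min break → 11 h 10 min
Fri: 8:29 AM–5:48 PM = 9 h 19 min; less 30 min break → 8 h 49 min
Sat: 5:35 AM–1:30 PM = 7 h 55 min; less 30 min break → 7 h 25 min
Sun: 6:14 AM–6:13 PM = 11 h 59 min; less 30 min break → 11 h 29 min
Total worked: 56 h 56 min = 3416 min.
Regular 44 h 0 min = 2640 min at $20.50/h; overtime 12 h 56 min = 776 min at $30.75/h.
Pay = (2640 × $20.50 + 776 × $30.75) ÷ 60 = $1299.70.

$1299.70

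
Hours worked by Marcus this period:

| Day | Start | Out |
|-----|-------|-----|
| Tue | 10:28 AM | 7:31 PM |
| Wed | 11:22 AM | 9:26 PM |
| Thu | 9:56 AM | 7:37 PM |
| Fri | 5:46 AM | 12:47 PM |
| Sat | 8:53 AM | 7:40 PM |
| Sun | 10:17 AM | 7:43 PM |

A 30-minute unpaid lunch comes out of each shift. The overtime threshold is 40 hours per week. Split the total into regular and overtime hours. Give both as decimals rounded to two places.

Tue: 10:28 AM–7:31 PM = 9 h 3 min; less 30 min break → 8 h 33 min
Wed: 11:22 AM–9:26 PM = 10 h 4 min; less 30 min break → 9 h 34 min
Thu: 9:56 AM–7:37 PM = 9 h 41 min; less 30 min break → 9 h 11 min
Fri: 5:46 AM–12:47 PM = 7 h 1 min; less 30 min break → 6 h 31 min
Sat: 8:53 AM–7:40 PM = 10 h 47 min; less 30 min break → 10 h 17 min
Sun: 10:17 AM–7:43 PM = 9 h 26 min; less 30 min break → 8 h 56 min
Total worked: 53 h 2 min = 53.03 h.
Threshold 40 h → overtime 13 h 2 min, regular 40 h 0 min.

Regular 40.00 hours, overtime 13.03 hours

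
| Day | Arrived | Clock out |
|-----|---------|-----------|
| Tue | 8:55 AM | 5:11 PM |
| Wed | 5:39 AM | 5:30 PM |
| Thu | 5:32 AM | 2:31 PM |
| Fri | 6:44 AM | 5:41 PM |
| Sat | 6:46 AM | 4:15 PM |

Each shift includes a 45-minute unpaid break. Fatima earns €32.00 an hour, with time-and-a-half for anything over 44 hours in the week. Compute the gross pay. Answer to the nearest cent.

Tue: 8:55 AM–5:11 PM = 8 h 16 min; less 45 min break → 7 h 31 min
Wed: 5:39 AM–5:30 PM = 11 h 51 min; less 45 min break → 11 h 6 min
Thu: 5:32 AM–2:31 PM = 8 h 59 min; less 45 min break → 8 h 14 min
Fri: 6:44 AM–5:41 PM = 10 h 57 min; less 45 min break → 10 h 12 min
Sat: 6:46 AM–4:15 PM = 9 h 29 min; less 45 min break → 8 h 44 min
Total worked: 45 h 47 min = 2747 min.
Regular 44 h 0 min = 2640 min at €32.00/h; overtime 1 h 47 min = 107 min at €48.00/h.
Pay = (2640 × €32.00 + 107 × €48.00) ÷ 60 = €1493.60.

€1493.60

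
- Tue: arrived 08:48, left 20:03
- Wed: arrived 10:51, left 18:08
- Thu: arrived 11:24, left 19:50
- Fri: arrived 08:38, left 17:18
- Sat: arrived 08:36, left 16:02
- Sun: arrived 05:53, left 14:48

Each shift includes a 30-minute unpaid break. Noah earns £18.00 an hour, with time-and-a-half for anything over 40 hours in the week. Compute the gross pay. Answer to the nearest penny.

£962.55

Tue: 08:48–20:03 = 11 h 15 min; less 30 min break → 10 h 45 min
Wed: 10:51–18:08 = 7 h 17 min; less 30 min break → 6 h 47 min
Thu: 11:24–19:50 = 8 h 26 min; less 30 min break → 7 h 56 min
Fri: 08:38–17:18 = 8 h 40 min; less 30 min break → 8 h 10 min
Sat: 08:36–16:02 = 7 h 26 min; less 30 min break → 6 h 56 min
Sun: 05:53–14:48 = 8 h 55 min; less 30 min break → 8 h 25 min
Total worked: 48 h 59 min = 2939 min.
Regular 40 h 0 min = 2400 min at £18.00/h; overtime 8 h 59 min = 539 min at £27.00/h.
Pay = (2400 × £18.00 + 539 × £27.00) ÷ 60 = £962.55.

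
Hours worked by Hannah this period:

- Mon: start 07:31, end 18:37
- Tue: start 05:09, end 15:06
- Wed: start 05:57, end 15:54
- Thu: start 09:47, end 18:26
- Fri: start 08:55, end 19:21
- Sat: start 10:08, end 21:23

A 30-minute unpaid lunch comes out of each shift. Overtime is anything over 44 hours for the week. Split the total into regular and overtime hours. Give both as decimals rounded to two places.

Mon: 07:31–18:37 = 11 h 6 min; less 30 min break → 10 h 36 min
Tue: 05:09–15:06 = 9 h 57 min; less 30 min break → 9 h 27 min
Wed: 05:57–15:54 = 9 h 57 min; less 30 min break → 9 h 27 min
Thu: 09:47–18:26 = 8 h 39 min; less 30 min break → 8 h 9 min
Fri: 08:55–19:21 = 10 h 26 min; less 30 min break → 9 h 56 min
Sat: 10:08–21:23 = 11 h 15 min; less 30 min break → 10 h 45 min
Total worked: 58 h 20 min = 58.33 h.
Threshold 44 h → overtime 14 h 20 min, regular 44 h 0 min.

Regular 44.00 hours, overtime 14.33 hours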